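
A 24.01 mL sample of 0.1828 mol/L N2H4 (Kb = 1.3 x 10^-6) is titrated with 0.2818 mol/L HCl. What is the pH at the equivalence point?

n(N2H4) = 0.1828 x 0.02401 = 0.004389 mol; V(HCl) at equivalence = 0.004389/0.2818 = 0.01557 L.
At equivalence the base is fully converted to N2H5+; total volume = 0.03958 L, so [N2H5+] = 0.004389/0.03958 = 0.1109 M.
Ka(N2H5+) = Kw/Kb = 1.0e-14 / 1.3 x 10^-6 = 7.69e-9.
[H^+] = sqrt(Ka x [N2H5+]) = sqrt(7.69e-9 x 0.1109) = 2.92e-5 M.
pH = -log(2.92e-5) = 4.53.

4.53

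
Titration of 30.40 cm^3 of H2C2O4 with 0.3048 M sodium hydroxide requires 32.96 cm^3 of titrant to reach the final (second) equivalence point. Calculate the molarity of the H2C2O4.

n(NaOH) = 0.3048 x 0.03296 = 0.01005 mol.
At the final (second) equivalence point, 2 mol OH^- react per mol H2C2O4, so n(H2C2O4) = 0.01005 / 2 = 0.005023 mol.
[H2C2O4] = 0.005023 / 0.03040 L = 0.165 M.

0.165 M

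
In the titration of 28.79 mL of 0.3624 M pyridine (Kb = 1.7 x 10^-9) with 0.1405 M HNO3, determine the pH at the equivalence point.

n(C5H5N) = 0.3624 x 0.02879 = 0.01043 mol; V(HNO3) at equivalence = 0.01043/0.1405 = 0.07426 L.
At equivalence the base is fully converted to C5H5NH+; total volume = 0.1030 L, so [C5H5NH+] = 0.01043/0.1030 = 0.1012 M.
Ka(C5H5NH+) = Kw/Kb = 1.0e-14 / 1.7 x 10^-9 = 5.88e-6.
[H^+] = sqrt(Ka x [C5H5NH+]) = sqrt(5.88e-6 x 0.1012) = 0.000772 M.
pH = -log(0.000772) = 3.11.

3.11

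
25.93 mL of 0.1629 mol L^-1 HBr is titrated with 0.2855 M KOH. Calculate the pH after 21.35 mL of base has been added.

12.60

n(acid) = 0.1629 x 0.02593 = 0.004224 mol; n(KOH) added = 0.2855 x 0.02135 = 0.006095 mol.
Base is in excess by 0.006095 - 0.004224 = 0.001871 mol in a total volume of 0.04728 L.
[OH^-] = 0.001871/0.04728 = 0.03958 M, so pOH = 1.40 and pH = 14.00 - 1.40 = 12.60.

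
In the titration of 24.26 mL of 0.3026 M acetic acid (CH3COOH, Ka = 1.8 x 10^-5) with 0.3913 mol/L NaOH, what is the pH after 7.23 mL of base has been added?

Initial n(CH3COOH) = 0.3026 x 0.02426 = 0.007341 mol.
n(NaOH) added = 0.3913 x 0.007230 = 0.002829 mol, converting that many moles of CH3COOH to CH3COO-.
Remaining n(CH3COOH) = 0.004512 mol; n(CH3COO-) = 0.002829 mol.
By Henderson-Hasselbalch, pH = pKa + log([A^-]/[HA]) = 4.74 + log(0.002829/0.004512) = 4.74 + (-0.20) = 4.54.

4.54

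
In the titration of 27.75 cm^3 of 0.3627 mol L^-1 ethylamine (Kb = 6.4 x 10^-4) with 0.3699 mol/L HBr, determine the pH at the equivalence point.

5.77

n(C2H5NH2) = 0.3627 x 0.02775 = 0.01006 mol; V(HBr) at equivalence = 0.01006/0.3699 = 0.02721 L.
At equivalence the base is fully converted to C2H5NH3+; total volume = 0.05496 L, so [C2H5NH3+] = 0.01006/0.05496 = 0.1831 M.
Ka(C2H5NH3+) = Kw/Kb = 1.0e-14 / 6.4 x 10^-4 = 1.56e-11.
[H^+] = sqrt(Ka x [C2H5NH3+]) = sqrt(1.56e-11 x 0.1831) = 1.69e-6 M.
pH = -log(1.69e-6) = 5.77.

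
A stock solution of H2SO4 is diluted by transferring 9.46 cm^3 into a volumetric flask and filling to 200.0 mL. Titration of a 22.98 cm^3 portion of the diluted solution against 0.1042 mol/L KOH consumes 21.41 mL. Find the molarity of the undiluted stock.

1.03 M

n(KOH) = 0.1042 x 0.02141 = 0.002231 mol.
n(H2SO4) in the aliquot = 0.002231 x 1/2 = 0.001115 mol.
[diluted H2SO4] = 0.001115 / 0.02298 = 0.04854 M.
Dilution factor = 200.0/9.460 = 21.14, so [stock] = 0.04854 x 21.14 = 1.03 M.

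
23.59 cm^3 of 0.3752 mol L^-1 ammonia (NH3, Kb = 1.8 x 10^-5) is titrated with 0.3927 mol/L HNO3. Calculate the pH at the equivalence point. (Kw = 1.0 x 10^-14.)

n(NH3) = 0.3752 x 0.02359 = 0.008851 mol; V(HNO3) at equivalence = 0.008851/0.3927 = 0.02254 L.
At equivalence the base is fully converted to NH4+; total volume = 0.04613 L, so [NH4+] = 0.008851/0.04613 = 0.1919 M.
Ka(NH4+) = Kw/Kb = 1.0e-14 / 1.8 x 10^-5 = 5.56e-10.
[H^+] = sqrt(Ka x [NH4+]) = sqrt(5.56e-10 x 0.1919) = 1.03e-5 M.
pH = -log(1.03e-5) = 4.99.

4.99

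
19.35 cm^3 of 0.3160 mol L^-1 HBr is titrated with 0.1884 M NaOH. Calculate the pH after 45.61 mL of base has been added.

12.58

n(acid) = 0.3160 x 0.01935 = 0.006115 mol; n(NaOH) added = 0.1884 x 0.04561 = 0.008593 mol.
Base is in excess by 0.008593 - 0.006115 = 0.002478 mol in a total volume of 0.06496 L.
[OH^-] = 0.002478/0.06496 = 0.03815 M, so pOH = 1.42 and pH = 14.00 - 1.42 = 12.58.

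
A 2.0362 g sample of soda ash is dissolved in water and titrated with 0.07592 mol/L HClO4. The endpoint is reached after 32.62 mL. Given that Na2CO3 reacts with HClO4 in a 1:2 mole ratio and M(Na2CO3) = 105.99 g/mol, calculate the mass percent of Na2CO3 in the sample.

6.45%

n(HClO4) = 0.07592 x 0.03262 = 0.002477 mol.
n(Na2CO3) = 0.002477 / 2 = 0.001238 mol.
mass of Na2CO3 = 0.001238 x 105.99 = 0.1312 g.
% purity = 0.1312 / 2.0362 x 100 = 6.45%.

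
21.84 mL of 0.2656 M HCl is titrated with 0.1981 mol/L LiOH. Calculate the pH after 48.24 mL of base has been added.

12.73

n(acid) = 0.2656 x 0.02184 = 0.005801 mol; n(LiOH) added = 0.1981 x 0.04824 = 0.009556 mol.
Base is in excess by 0.009556 - 0.005801 = 0.003756 mol in a total volume of 0.07008 L.
[OH^-] = 0.003756/0.07008 = 0.05359 M, so pOH = 1.27 and pH = 14.00 - 1.27 = 12.73.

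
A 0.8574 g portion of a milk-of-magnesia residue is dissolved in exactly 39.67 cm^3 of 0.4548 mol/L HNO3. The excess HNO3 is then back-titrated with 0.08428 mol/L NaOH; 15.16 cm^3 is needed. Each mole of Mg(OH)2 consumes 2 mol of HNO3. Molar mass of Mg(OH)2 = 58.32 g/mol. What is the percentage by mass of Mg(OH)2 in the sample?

Total n(HNO3) added = 0.4548 x 0.03967 = 0.01804 mol.
n(NaOH) used = 0.08428 x 0.01516 = 0.001278 mol, which equals the excess n(HNO3).
So n(HNO3) consumed by the sample = 0.01804 - 0.001278 = 0.01676 mol.
n(Mg(OH)2) = 0.01676 / 2 = 0.008382 mol.
mass Mg(OH)2 = 0.008382 x 58.32 = 0.4888 g, so %Mg(OH)2 = 0.4888/0.8574 x 100 = 57.0%.

57.0%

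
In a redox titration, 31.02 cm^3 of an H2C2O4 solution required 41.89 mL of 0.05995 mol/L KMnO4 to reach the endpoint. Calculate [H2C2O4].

0.202 M

n(KMnO4) = 0.05995 x 0.04189 = 0.002511 mol.
From the balanced equation, 2 mol KMnO4 reacts with 5 mol H2C2O4, so n(H2C2O4) = 0.002511 x 5/2 = 0.006278 mol.
[H2C2O4] = 0.006278 / 0.03102 L = 0.202 M.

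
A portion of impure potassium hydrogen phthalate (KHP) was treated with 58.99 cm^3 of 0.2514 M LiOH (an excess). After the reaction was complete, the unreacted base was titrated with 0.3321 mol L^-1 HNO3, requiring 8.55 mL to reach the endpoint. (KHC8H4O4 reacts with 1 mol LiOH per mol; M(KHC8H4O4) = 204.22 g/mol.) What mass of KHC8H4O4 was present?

Total n(LiOH) added = 0.2514 x 0.05899 = 0.01483 mol.
n(HNO3) used = 0.3321 x 0.008550 = 0.002839 mol, which equals the excess n(LiOH).
So n(LiOH) consumed by the sample = 0.01483 - 0.002839 = 0.01199 mol.
n(KHC8H4O4) = 0.01199 / 1 = 0.01199 mol.
mass = 0.01199 mol x 204.22 g/mol = 2.45 g.

2.45 g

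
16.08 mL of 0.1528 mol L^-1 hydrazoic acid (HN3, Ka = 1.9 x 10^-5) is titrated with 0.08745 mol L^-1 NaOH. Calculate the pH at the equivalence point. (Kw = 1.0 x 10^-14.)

8.73

n(HN3) = 0.1528 x 0.01608 = 0.002457 mol; V(NaOH) at equivalence = 0.002457/0.08745 = 0.02810 L.
At equivalence all the acid is converted to N3-; total volume = 0.01608 + 0.02810 = 0.04418 L, so [N3-] = 0.002457/0.04418 = 0.05562 M.
Kb = Kw/Ka = 1.0e-14 / 1.9 x 10^-5 = 5.26e-10.
[OH^-] = sqrt(Kb x [N3-]) = sqrt(5.26e-10 x 0.05562) = 5.41e-6 M.
pOH = 5.27, so pH = 14.00 - 5.27 = 8.73.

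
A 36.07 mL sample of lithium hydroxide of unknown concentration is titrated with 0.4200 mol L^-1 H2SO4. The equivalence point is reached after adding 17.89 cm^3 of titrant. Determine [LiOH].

n(H2SO4) delivered = 0.4200 x 0.01789 = 0.007514 mol.
The reaction is 2 LiOH + 1 H2SO4, so n(LiOH) = 0.007514 x 2/1 = 0.01503 mol.
[LiOH] = 0.01503 mol / 0.03607 L = 0.417 M.

0.417 M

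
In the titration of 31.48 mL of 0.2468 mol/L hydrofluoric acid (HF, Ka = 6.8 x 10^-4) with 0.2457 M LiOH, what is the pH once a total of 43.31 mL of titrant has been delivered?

n(acid) = 0.2468 x 0.03148 = 0.007769 mol; n(LiOH) added = 0.2457 x 0.04331 = 0.01064 mol.
Base is in excess by 0.01064 - 0.007769 = 0.002872 mol in a total volume of 0.07479 L.
[OH^-] = 0.002872/0.07479 = 0.03840 M, so pOH = 1.42 and pH = 14.00 - 1.42 = 12.58.

12.58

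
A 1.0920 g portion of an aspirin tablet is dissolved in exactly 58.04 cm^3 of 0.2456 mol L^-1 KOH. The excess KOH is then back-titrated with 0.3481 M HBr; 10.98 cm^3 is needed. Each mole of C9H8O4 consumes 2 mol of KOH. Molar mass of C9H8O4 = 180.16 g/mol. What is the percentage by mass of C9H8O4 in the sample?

Total n(KOH) added = 0.2456 x 0.05804 = 0.01425 mol.
n(HBr) used = 0.3481 x 0.01098 = 0.003822 mol, which equals the excess n(KOH).
So n(KOH) consumed by the sample = 0.01425 - 0.003822 = 0.01043 mol.
n(C9H8O4) = 0.01043 / 2 = 0.005216 mol.
mass C9H8O4 = 0.005216 x 180.16 = 0.9398 g, so %C9H8O4 = 0.9398/1.0920 x 100 = 86.1%.

86.1%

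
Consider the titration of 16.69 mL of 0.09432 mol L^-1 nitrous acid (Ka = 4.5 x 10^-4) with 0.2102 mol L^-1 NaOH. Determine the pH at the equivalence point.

8.08

n(HNO2) = 0.09432 x 0.01669 = 0.001574 mol; V(NaOH) at equivalence = 0.001574/0.2102 = 0.007489 L.
At equivalence all the acid is converted to NO2-; total volume = 0.01669 + 0.007489 = 0.02418 L, so [NO2-] = 0.001574/0.02418 = 0.06511 M.
Kb = Kw/Ka = 1.0e-14 / 4.5 x 10^-4 = 2.22e-11.
[OH^-] = sqrt(Kb x [NO2-]) = sqrt(2.22e-11 x 0.06511) = 1.20e-6 M.
pOH = 5.92, so pH = 14.00 - 5.92 = 8.08.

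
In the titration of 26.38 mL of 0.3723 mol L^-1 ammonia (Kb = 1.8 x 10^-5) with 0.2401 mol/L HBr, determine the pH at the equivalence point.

n(NH3) = 0.3723 x 0.02638 = 0.009821 mol; V(HBr) at equivalence = 0.009821/0.2401 = 0.04090 L.
At equivalence the base is fully converted to NH4+; total volume = 0.06728 L, so [NH4+] = 0.009821/0.06728 = 0.1460 M.
Ka(NH4+) = Kw/Kb = 1.0e-14 / 1.8 x 10^-5 = 5.56e-10.
[H^+] = sqrt(Ka x [NH4+]) = sqrt(5.56e-10 x 0.1460) = 9.01e-6 M.
pH = -log(9.01e-6) = 5.05.

5.05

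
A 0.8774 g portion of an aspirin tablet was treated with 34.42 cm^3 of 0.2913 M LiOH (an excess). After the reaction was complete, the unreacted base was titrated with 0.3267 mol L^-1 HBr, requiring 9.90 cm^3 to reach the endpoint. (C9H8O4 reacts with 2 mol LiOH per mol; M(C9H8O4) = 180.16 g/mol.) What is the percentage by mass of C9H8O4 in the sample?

69.7%

Total n(LiOH) added = 0.2913 x 0.03442 = 0.01003 mol.
n(HBr) used = 0.3267 x 0.009900 = 0.003234 mol, which equals the excess n(LiOH).
So n(LiOH) consumed by the sample = 0.01003 - 0.003234 = 0.006792 mol.
n(C9H8O4) = 0.006792 / 2 = 0.003396 mol.
mass C9H8O4 = 0.003396 x 180.16 = 0.6118 g, so %C9H8O4 = 0.6118/0.8774 x 100 = 69.7%.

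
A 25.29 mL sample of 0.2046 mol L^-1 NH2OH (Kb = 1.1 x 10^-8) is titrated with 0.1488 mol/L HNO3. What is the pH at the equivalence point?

3.55

n(NH2OH) = 0.2046 x 0.02529 = 0.005174 mol; V(HNO3) at equivalence = 0.005174/0.1488 = 0.03477 L.
At equivalence the base is fully converted to NH3OH+; total volume = 0.06006 L, so [NH3OH+] = 0.005174/0.06006 = 0.08615 M.
Ka(NH3OH+) = Kw/Kb = 1.0e-14 / 1.1 x 10^-8 = 9.09e-7.
[H^+] = sqrt(Ka x [NH3OH+]) = sqrt(9.09e-7 x 0.08615) = 0.000280 M.
pH = -log(0.000280) = 3.55.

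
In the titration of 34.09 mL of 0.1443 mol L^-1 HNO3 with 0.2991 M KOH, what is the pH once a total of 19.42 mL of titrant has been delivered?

12.22

n(acid) = 0.1443 x 0.03409 = 0.004919 mol; n(KOH) added = 0.2991 x 0.01942 = 0.005809 mol.
Base is in excess by 0.005809 - 0.004919 = 0.0008893 mol in a total volume of 0.05351 L.
[OH^-] = 0.0008893/0.05351 = 0.01662 M, so pOH = 1.78 and pH = 14.00 - 1.78 = 12.22.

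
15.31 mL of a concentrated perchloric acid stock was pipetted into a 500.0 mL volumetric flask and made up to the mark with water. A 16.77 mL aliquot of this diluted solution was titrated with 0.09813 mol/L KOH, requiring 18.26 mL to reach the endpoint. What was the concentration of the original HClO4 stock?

3.49 M

n(KOH) = 0.09813 x 0.01826 = 0.001792 mol.
n(HClO4) in the aliquot = 0.001792 mol.
[diluted HClO4] = 0.001792 / 0.01677 = 0.1068 M.
Dilution factor = 500.0/15.31 = 32.66, so [stock] = 0.1068 x 32.66 = 3.49 M.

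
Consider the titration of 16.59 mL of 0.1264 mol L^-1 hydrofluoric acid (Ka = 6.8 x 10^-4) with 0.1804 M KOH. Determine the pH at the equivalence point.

n(HF) = 0.1264 x 0.01659 = 0.002097 mol; V(KOH) at equivalence = 0.002097/0.1804 = 0.01162 L.
At equivalence all the acid is converted to F-; total volume = 0.01659 + 0.01162 = 0.02821 L, so [F-] = 0.002097/0.02821 = 0.07432 M.
Kb = Kw/Ka = 1.0e-14 / 6.8 x 10^-4 = 1.47e-11.
[OH^-] = sqrt(Kb x [F-]) = sqrt(1.47e-11 x 0.07432) = 1.05e-6 M.
pOH = 5.98, so pH = 14.00 - 5.98 = 8.02.

8.02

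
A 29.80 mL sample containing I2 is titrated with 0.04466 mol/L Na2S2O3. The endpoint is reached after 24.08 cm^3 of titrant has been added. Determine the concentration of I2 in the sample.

n(Na2S2O3) = 0.04466 x 0.02408 = 0.001075 mol.
From the balanced equation, 2 mol Na2S2O3 reacts with 1 mol I2, so n(I2) = 0.001075 x 1/2 = 0.0005377 mol.
[I2] = 0.0005377 / 0.02980 L = 0.0180 M.

0.0180 M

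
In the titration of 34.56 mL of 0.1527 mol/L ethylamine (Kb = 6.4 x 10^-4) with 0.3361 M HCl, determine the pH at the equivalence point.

5.89

n(C2H5NH2) = 0.1527 x 0.03456 = 0.005277 mol; V(HCl) at equivalence = 0.005277/0.3361 = 0.01570 L.
At equivalence the base is fully converted to C2H5NH3+; total volume = 0.05026 L, so [C2H5NH3+] = 0.005277/0.05026 = 0.1050 M.
Ka(C2H5NH3+) = Kw/Kb = 1.0e-14 / 6.4 x 10^-4 = 1.56e-11.
[H^+] = sqrt(Ka x [C2H5NH3+]) = sqrt(1.56e-11 x 0.1050) = 1.28e-6 M.
pH = -log(1.28e-6) = 5.89.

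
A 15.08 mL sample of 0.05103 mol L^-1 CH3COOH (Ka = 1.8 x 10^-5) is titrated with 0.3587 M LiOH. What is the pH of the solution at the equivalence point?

n(CH3COOH) = 0.05103 x 0.01508 = 0.0007695 mol; V(LiOH) at equivalence = 0.0007695/0.3587 = 0.002145 L.
At equivalence all the acid is converted to CH3COO-; total volume = 0.01508 + 0.002145 = 0.01723 L, so [CH3COO-] = 0.0007695/0.01723 = 0.04467 M.
Kb = Kw/Ka = 1.0e-14 / 1.8 x 10^-5 = 5.56e-10.
[OH^-] = sqrt(Kb x [CH3COO-]) = sqrt(5.56e-10 x 0.04467) = 4.98e-6 M.
pOH = 5.30, so pH = 14.00 - 5.30 = 8.70.

8.70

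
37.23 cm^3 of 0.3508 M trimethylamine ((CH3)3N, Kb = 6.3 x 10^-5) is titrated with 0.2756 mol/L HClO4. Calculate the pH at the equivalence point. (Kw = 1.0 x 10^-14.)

n((CH3)3N) = 0.3508 x 0.03723 = 0.01306 mol; V(HClO4) at equivalence = 0.01306/0.2756 = 0.04739 L.
At equivalence the base is fully converted to (CH3)3NH+; total volume = 0.08462 L, so [(CH3)3NH+] = 0.01306/0.08462 = 0.1543 M.
Ka((CH3)3NH+) = Kw/Kb = 1.0e-14 / 6.3 x 10^-5 = 1.59e-10.
[H^+] = sqrt(Ka x [(CH3)3NH+]) = sqrt(1.59e-10 x 0.1543) = 4.95e-6 M.
pH = -log(4.95e-6) = 5.31.

5.31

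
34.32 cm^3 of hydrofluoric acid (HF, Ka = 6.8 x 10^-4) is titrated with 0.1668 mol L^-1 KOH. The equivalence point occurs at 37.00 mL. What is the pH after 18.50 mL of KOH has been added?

3.17

18.50 mL is exactly half the equivalence volume (37.00/2), i.e. the half-equivalence point.
There, n(HA) = n(A^-), so pH = pKa = -log(6.8 x 10^-4) = 3.17.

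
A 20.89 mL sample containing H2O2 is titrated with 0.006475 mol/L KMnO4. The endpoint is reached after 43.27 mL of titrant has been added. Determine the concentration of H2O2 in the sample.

n(KMnO4) = 0.006475 x 0.04327 = 0.0002802 mol.
From the balanced equation, 2 mol KMnO4 reacts with 5 mol H2O2, so n(H2O2) = 0.0002802 x 5/2 = 0.0007004 mol.
[H2O2] = 0.0007004 / 0.02089 L = 0.0335 M.

0.0335 M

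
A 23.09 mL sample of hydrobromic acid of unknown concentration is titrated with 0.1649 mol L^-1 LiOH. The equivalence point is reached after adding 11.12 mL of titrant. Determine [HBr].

n(LiOH) delivered = 0.1649 x 0.01112 = 0.001834 mol.
For a 1:1 reaction, n(HBr) = 0.001834 mol.
[HBr] = 0.001834 mol / 0.02309 L = 0.0794 M.

0.0794 M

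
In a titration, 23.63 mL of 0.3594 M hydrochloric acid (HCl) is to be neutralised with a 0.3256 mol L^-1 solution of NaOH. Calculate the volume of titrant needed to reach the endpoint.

26.1 mL

n(HCl) = 0.3594 mol/L x 0.02363 L = 0.008493 mol.
At equivalence n(NaOH) = n(HCl) = 0.008493 mol.
V(NaOH) = 0.008493 / 0.3256 = 0.02608 L = 26.1 mL.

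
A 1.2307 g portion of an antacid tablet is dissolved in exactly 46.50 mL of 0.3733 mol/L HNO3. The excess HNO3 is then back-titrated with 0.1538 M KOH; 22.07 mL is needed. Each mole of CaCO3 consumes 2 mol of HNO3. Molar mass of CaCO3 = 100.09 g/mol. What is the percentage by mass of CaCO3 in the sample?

Total n(HNO3) added = 0.3733 x 0.04650 = 0.01736 mol.
n(KOH) used = 0.1538 x 0.02207 = 0.003394 mol, which equals the excess n(HNO3).
So n(HNO3) consumed by the sample = 0.01736 - 0.003394 = 0.01396 mol.
n(CaCO3) = 0.01396 / 2 = 0.006982 mol.
mass CaCO3 = 0.006982 x 100.09 = 0.6988 g, so %CaCO3 = 0.6988/1.2307 x 100 = 56.8%.

56.8%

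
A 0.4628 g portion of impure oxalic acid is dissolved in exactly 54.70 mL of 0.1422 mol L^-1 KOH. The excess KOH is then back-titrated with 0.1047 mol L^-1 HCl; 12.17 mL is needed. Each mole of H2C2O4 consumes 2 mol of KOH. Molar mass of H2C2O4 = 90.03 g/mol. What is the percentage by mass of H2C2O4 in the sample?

63.3%

Total n(KOH) added = 0.1422 x 0.05470 = 0.007778 mol.
n(HCl) used = 0.1047 x 0.01217 = 0.001274 mol, which equals the excess n(KOH).
So n(KOH) consumed by the sample = 0.007778 - 0.001274 = 0.006504 mol.
n(H2C2O4) = 0.006504 / 2 = 0.003252 mol.
mass H2C2O4 = 0.003252 x 90.03 = 0.2928 g, so %H2C2O4 = 0.2928/0.4628 x 100 = 63.3%.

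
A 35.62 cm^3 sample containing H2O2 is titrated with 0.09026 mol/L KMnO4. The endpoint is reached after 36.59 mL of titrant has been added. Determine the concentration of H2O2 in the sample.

0.232 M

n(KMnO4) = 0.09026 x 0.03659 = 0.003303 mol.
From the balanced equation, 2 mol KMnO4 reacts with 5 mol H2O2, so n(H2O2) = 0.003303 x 5/2 = 0.008257 mol.
[H2O2] = 0.008257 / 0.03562 L = 0.232 M.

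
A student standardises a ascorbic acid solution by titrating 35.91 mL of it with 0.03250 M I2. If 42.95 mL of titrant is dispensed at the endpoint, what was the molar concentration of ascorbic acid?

n(I2) = 0.03250 x 0.04295 = 0.001396 mol.
From the balanced equation, 1 mol I2 reacts with 1 mol ascorbic acid, so n(ascorbic acid) = 0.001396 x 1/1 = 0.001396 mol.
[ascorbic acid] = 0.001396 / 0.03591 L = 0.0389 M.

0.0389 M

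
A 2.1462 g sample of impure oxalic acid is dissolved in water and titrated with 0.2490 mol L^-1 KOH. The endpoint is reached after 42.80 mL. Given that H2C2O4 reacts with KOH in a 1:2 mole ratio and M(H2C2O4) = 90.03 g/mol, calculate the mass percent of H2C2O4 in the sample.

n(KOH) = 0.2490 x 0.04280 = 0.01066 mol.
n(H2C2O4) = 0.01066 / 2 = 0.005329 mol.
mass of H2C2O4 = 0.005329 x 90.03 = 0.4797 g.
% purity = 0.4797 / 2.1462 x 100 = 22.4%.

22.4%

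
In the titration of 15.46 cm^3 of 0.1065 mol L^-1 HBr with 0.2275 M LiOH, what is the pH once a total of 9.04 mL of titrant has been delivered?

12.22

n(acid) = 0.1065 x 0.01546 = 0.001646 mol; n(LiOH) added = 0.2275 x 0.009040 = 0.002057 mol.
Base is in excess by 0.002057 - 0.001646 = 0.0004101 mol in a total volume of 0.02450 L.
[OH^-] = 0.0004101/0.02450 = 0.01674 M, so pOH = 1.78 and pH = 14.00 - 1.78 = 12.22.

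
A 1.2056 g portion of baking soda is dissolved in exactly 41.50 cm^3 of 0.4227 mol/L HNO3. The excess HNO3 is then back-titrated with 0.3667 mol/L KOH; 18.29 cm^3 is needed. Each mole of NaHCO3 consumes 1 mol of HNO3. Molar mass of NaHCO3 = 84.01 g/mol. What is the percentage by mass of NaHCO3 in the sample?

Total n(HNO3) added = 0.4227 x 0.04150 = 0.01754 mol.
n(KOH) used = 0.3667 x 0.01829 = 0.006707 mol, which equals the excess n(HNO3).
So n(HNO3) consumed by the sample = 0.01754 - 0.006707 = 0.01084 mol.
n(NaHCO3) = 0.01084 / 1 = 0.01084 mol.
mass NaHCO3 = 0.01084 x 84.01 = 0.9103 g, so %NaHCO3 = 0.9103/1.2056 x 100 = 75.5%.

75.5%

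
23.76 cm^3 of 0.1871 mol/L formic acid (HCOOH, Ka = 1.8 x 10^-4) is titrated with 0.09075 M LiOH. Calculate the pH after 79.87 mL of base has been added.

12.43

n(acid) = 0.1871 x 0.02376 = 0.004445 mol; n(LiOH) added = 0.09075 x 0.07987 = 0.007248 mol.
Base is in excess by 0.007248 - 0.004445 = 0.002803 mol in a total volume of 0.1036 L.
[OH^-] = 0.002803/0.1036 = 0.02705 M, so pOH = 1.57 and pH = 14.00 - 1.57 = 12.43.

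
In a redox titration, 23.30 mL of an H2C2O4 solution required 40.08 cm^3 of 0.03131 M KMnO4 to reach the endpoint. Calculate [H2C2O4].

n(KMnO4) = 0.03131 x 0.04008 = 0.001255 mol.
From the balanced equation, 2 mol KMnO4 reacts with 5 mol H2C2O4, so n(H2C2O4) = 0.001255 x 5/2 = 0.003137 mol.
[H2C2O4] = 0.003137 / 0.02330 L = 0.135 M.

0.135 M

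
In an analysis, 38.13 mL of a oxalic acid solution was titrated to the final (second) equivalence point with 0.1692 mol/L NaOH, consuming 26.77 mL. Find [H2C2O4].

n(NaOH) = 0.1692 x 0.02677 = 0.004529 mol.
At the final (second) equivalence point, 2 mol OH^- react per mol H2C2O4, so n(H2C2O4) = 0.004529 / 2 = 0.002265 mol.
[H2C2O4] = 0.002265 / 0.03813 L = 0.0594 M.

0.0594 M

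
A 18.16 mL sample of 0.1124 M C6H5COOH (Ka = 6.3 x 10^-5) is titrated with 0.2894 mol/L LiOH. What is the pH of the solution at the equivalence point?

8.55

n(C6H5COOH) = 0.1124 x 0.01816 = 0.002041 mol; V(LiOH) at equivalence = 0.002041/0.2894 = 0.007053 L.
At equivalence all the acid is converted to C6H5COO-; total volume = 0.01816 + 0.007053 = 0.02521 L, so [C6H5COO-] = 0.002041/0.02521 = 0.08096 M.
Kb = Kw/Ka = 1.0e-14 / 6.3 x 10^-5 = 1.59e-10.
[OH^-] = sqrt(Kb x [C6H5COO-]) = sqrt(1.59e-10 x 0.08096) = 3.58e-6 M.
pOH = 5.45, so pH = 14.00 - 5.45 = 8.55.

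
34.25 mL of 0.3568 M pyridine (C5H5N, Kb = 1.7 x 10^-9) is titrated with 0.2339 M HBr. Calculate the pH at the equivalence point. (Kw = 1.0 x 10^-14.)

n(C5H5N) = 0.3568 x 0.03425 = 0.01222 mol; V(HBr) at equivalence = 0.01222/0.2339 = 0.05225 L.
At equivalence the base is fully converted to C5H5NH+; total volume = 0.08650 L, so [C5H5NH+] = 0.01222/0.08650 = 0.1413 M.
Ka(C5H5NH+) = Kw/Kb = 1.0e-14 / 1.7 x 10^-9 = 5.88e-6.
[H^+] = sqrt(Ka x [C5H5NH+]) = sqrt(5.88e-6 x 0.1413) = 0.000912 M.
pH = -log(0.000912) = 3.04.

3.04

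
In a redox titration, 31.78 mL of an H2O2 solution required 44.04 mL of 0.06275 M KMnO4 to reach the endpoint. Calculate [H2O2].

n(KMnO4) = 0.06275 x 0.04404 = 0.002764 mol.
From the balanced equation, 2 mol KMnO4 reacts with 5 mol H2O2, so n(H2O2) = 0.002764 x 5/2 = 0.006909 mol.
[H2O2] = 0.006909 / 0.03178 L = 0.217 M.

0.217 M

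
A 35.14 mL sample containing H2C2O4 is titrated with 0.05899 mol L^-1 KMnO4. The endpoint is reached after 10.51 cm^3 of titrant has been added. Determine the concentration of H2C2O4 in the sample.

0.0441 M

n(KMnO4) = 0.05899 x 0.01051 = 0.0006200 mol.
From the balanced equation, 2 mol KMnO4 reacts with 5 mol H2C2O4, so n(H2C2O4) = 0.0006200 x 5/2 = 0.001550 mol.
[H2C2O4] = 0.001550 / 0.03514 L = 0.0441 M.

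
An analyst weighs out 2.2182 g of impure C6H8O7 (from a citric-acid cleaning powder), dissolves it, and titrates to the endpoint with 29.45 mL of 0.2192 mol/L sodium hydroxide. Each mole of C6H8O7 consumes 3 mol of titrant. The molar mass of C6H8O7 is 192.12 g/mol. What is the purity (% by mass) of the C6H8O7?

n(NaOH) = 0.2192 x 0.02945 = 0.006455 mol.
n(C6H8O7) = 0.006455 / 3 = 0.002152 mol.
mass of C6H8O7 = 0.002152 x 192.12 = 0.4134 g.
% purity = 0.4134 / 2.2182 x 100 = 18.6%.

18.6%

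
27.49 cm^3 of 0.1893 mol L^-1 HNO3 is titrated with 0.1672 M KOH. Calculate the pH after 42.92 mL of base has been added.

n(acid) = 0.1893 x 0.02749 = 0.005204 mol; n(KOH) added = 0.1672 x 0.04292 = 0.007176 mol.
Base is in excess by 0.007176 - 0.005204 = 0.001972 mol in a total volume of 0.07041 L.
[OH^-] = 0.001972/0.07041 = 0.02801 M, so pOH = 1.55 and pH = 14.00 - 1.55 = 12.45.

12.45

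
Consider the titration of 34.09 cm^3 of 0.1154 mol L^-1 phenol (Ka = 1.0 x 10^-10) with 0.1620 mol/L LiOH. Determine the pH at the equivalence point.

11.41

n(C6H5OH) = 0.1154 x 0.03409 = 0.003934 mol; V(LiOH) at equivalence = 0.003934/0.1620 = 0.02428 L.
At equivalence all the acid is converted to C6H5O-; total volume = 0.03409 + 0.02428 = 0.05837 L, so [C6H5O-] = 0.003934/0.05837 = 0.06739 M.
Kb = Kw/Ka = 1.0e-14 / 1.0 x 10^-10 = 0.000100.
[OH^-] = sqrt(Kb x [C6H5O-]) = sqrt(0.000100 x 0.06739) = 0.00260 M.
pOH = 2.59, so pH = 14.00 - 2.59 = 11.41.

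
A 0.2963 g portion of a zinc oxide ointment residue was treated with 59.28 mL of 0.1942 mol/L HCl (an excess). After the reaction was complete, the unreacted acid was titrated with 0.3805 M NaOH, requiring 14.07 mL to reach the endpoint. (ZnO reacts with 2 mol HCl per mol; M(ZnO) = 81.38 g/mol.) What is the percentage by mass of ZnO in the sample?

Total n(HCl) added = 0.1942 x 0.05928 = 0.01151 mol.
n(NaOH) used = 0.3805 x 0.01407 = 0.005354 mol, which equals the excess n(HCl).
So n(HCl) consumed by the sample = 0.01151 - 0.005354 = 0.006159 mol.
n(ZnO) = 0.006159 / 2 = 0.003079 mol.
mass ZnO = 0.003079 x 81.38 = 0.2506 g, so %ZnO = 0.2506/0.2963 x 100 = 84.6%.

84.6%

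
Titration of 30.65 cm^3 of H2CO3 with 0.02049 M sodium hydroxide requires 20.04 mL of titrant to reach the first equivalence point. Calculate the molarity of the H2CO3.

n(NaOH) = 0.02049 x 0.02004 = 0.0004106 mol.
At the first equivalence point, 1 mol OH^- react per mol H2CO3, so n(H2CO3) = 0.0004106 / 1 = 0.0004106 mol.
[H2CO3] = 0.0004106 / 0.03065 L = 0.0134 M.

0.0134 M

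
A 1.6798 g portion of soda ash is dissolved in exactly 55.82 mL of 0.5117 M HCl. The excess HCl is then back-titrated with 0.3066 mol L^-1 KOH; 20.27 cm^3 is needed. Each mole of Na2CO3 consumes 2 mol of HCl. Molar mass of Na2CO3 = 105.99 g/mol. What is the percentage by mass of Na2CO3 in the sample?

Total n(HCl) added = 0.5117 x 0.05582 = 0.02856 mol.
n(KOH) used = 0.3066 x 0.02027 = 0.006215 mol, which equals the excess n(HCl).
So n(HCl) consumed by the sample = 0.02856 - 0.006215 = 0.02235 mol.
n(Na2CO3) = 0.02235 / 2 = 0.01117 mol.
mass Na2CO3 = 0.01117 x 105.99 = 1.184 g, so %Na2CO3 = 1.184/1.6798 x 100 = 70.5%.

70.5%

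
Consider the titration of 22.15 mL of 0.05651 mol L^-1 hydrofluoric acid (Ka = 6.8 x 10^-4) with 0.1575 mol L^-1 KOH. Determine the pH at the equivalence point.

7.89

n(HF) = 0.05651 x 0.02215 = 0.001252 mol; V(KOH) at equivalence = 0.001252/0.1575 = 0.007947 L.
At equivalence all the acid is converted to F-; total volume = 0.02215 + 0.007947 = 0.03010 L, so [F-] = 0.001252/0.03010 = 0.04159 M.
Kb = Kw/Ka = 1.0e-14 / 6.8 x 10^-4 = 1.47e-11.
[OH^-] = sqrt(Kb x [F-]) = sqrt(1.47e-11 x 0.04159) = 7.82e-7 M.
pOH = 6.11, so pH = 14.00 - 6.11 = 7.89.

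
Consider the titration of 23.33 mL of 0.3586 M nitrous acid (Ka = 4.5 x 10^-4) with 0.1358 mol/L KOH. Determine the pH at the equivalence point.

8.17

n(HNO2) = 0.3586 x 0.02333 = 0.008366 mol; V(KOH) at equivalence = 0.008366/0.1358 = 0.06161 L.
At equivalence all the acid is converted to NO2-; total volume = 0.02333 + 0.06161 = 0.08494 L, so [NO2-] = 0.008366/0.08494 = 0.09850 M.
Kb = Kw/Ka = 1.0e-14 / 4.5 x 10^-4 = 2.22e-11.
[OH^-] = sqrt(Kb x [NO2-]) = sqrt(2.22e-11 x 0.09850) = 1.48e-6 M.
pOH = 5.83, so pH = 14.00 - 5.83 = 8.17.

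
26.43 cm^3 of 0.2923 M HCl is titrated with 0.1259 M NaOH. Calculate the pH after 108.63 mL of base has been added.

12.64

n(acid) = 0.2923 x 0.02643 = 0.007725 mol; n(NaOH) added = 0.1259 x 0.1086 = 0.01368 mol.
Base is in excess by 0.01368 - 0.007725 = 0.005951 mol in a total volume of 0.1351 L.
[OH^-] = 0.005951/0.1351 = 0.04406 M, so pOH = 1.36 and pH = 14.00 - 1.36 = 12.64.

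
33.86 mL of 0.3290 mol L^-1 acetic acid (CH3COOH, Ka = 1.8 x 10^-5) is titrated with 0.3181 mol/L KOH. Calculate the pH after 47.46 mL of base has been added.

n(acid) = 0.3290 x 0.03386 = 0.01114 mol; n(KOH) added = 0.3181 x 0.04746 = 0.01510 mol.
Base is in excess by 0.01510 - 0.01114 = 0.003957 mol in a total volume of 0.08132 L.
[OH^-] = 0.003957/0.08132 = 0.04866 M, so pOH = 1.31 and pH = 14.00 - 1.31 = 12.69.

12.69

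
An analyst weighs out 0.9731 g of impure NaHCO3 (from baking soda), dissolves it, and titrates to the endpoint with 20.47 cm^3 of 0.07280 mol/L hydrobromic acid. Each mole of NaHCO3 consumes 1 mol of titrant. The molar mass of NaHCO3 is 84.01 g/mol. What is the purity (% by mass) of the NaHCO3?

n(HBr) = 0.07280 x 0.02047 = 0.001490 mol.
n(NaHCO3) = 0.001490 / 1 = 0.001490 mol.
mass of NaHCO3 = 0.001490 x 84.01 = 0.1252 g.
% purity = 0.1252 / 0.9731 x 100 = 12.9%.

12.9%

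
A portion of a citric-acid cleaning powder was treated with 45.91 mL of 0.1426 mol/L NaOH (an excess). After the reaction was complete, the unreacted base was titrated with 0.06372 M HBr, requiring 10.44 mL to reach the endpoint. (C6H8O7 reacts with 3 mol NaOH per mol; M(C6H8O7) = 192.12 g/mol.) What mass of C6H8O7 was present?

0.377 g

Total n(NaOH) added = 0.1426 x 0.04591 = 0.006547 mol.
n(HBr) used = 0.06372 x 0.01044 = 0.0006652 mol, which equals the excess n(NaOH).
So n(NaOH) consumed by the sample = 0.006547 - 0.0006652 = 0.005882 mol.
n(C6H8O7) = 0.005882 / 3 = 0.001961 mol.
mass = 0.001961 mol x 192.12 g/mol = 0.377 g.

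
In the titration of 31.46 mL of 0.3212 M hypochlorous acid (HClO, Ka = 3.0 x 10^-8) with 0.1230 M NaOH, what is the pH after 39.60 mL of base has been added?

Initial n(HClO) = 0.3212 x 0.03146 = 0.01010 mol.
n(NaOH) added = 0.1230 x 0.03960 = 0.004871 mol, converting that many moles of HClO to ClO-.
Remaining n(HClO) = 0.005234 mol; n(ClO-) = 0.004871 mol.
By Henderson-Hasselbalch, pH = pKa + log([A^-]/[HA]) = 7.52 + log(0.004871/0.005234) = 7.52 + (-0.03) = 7.49.

7.49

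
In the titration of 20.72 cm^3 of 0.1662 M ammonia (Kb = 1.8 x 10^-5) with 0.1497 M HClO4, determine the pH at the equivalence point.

n(NH3) = 0.1662 x 0.02072 = 0.003444 mol; V(HClO4) at equivalence = 0.003444/0.1497 = 0.02300 L.
At equivalence the base is fully converted to NH4+; total volume = 0.04372 L, so [NH4+] = 0.003444/0.04372 = 0.07876 M.
Ka(NH4+) = Kw/Kb = 1.0e-14 / 1.8 x 10^-5 = 5.56e-10.
[H^+] = sqrt(Ka x [NH4+]) = sqrt(5.56e-10 x 0.07876) = 6.61e-6 M.
pH = -log(6.61e-6) = 5.18.

5.18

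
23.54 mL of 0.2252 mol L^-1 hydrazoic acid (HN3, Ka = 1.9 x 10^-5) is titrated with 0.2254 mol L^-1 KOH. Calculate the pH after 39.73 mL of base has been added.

12.76

n(acid) = 0.2252 x 0.02354 = 0.005301 mol; n(KOH) added = 0.2254 x 0.03973 = 0.008955 mol.
Base is in excess by 0.008955 - 0.005301 = 0.003654 mol in a total volume of 0.06327 L.
[OH^-] = 0.003654/0.06327 = 0.05775 M, so pOH = 1.24 and pH = 14.00 - 1.24 = 12.76.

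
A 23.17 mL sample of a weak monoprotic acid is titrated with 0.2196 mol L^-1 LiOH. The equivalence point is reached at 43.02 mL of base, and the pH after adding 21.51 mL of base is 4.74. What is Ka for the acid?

21.51 mL is half of the equivalence volume, so this is the half-equivalence point where [HA] = [A^-].
At half-equivalence pH = pKa, so pKa = 4.74.
Ka = 10^(-4.74) = 1.8 x 10^-5.

1.8 x 10^-5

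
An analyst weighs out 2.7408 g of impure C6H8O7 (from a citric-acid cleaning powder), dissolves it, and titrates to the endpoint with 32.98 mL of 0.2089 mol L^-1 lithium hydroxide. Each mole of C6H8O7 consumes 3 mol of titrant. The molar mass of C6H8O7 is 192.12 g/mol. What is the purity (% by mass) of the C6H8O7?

n(LiOH) = 0.2089 x 0.03298 = 0.006890 mol.
n(C6H8O7) = 0.006890 / 3 = 0.002297 mol.
mass of C6H8O7 = 0.002297 x 192.12 = 0.4412 g.
% purity = 0.4412 / 2.7408 x 100 = 16.1%.

16.1%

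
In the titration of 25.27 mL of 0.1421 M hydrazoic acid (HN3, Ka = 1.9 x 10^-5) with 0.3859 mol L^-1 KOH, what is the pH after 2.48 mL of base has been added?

4.28

Initial n(HN3) = 0.1421 x 0.02527 = 0.003591 mol.
n(KOH) added = 0.3859 x 0.002480 = 0.0009570 mol, converting that many moles of HN3 to N3-.
Remaining n(HN3) = 0.002634 mol; n(N3-) = 0.0009570 mol.
By Henderson-Hasselbalch, pH = pKa + log([A^-]/[HA]) = 4.72 + log(0.0009570/0.002634) = 4.72 + (-0.44) = 4.28.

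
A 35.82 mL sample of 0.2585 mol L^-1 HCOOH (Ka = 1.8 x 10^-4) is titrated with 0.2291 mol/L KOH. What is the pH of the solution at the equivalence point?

8.41

n(HCOOH) = 0.2585 x 0.03582 = 0.009259 mol; V(KOH) at equivalence = 0.009259/0.2291 = 0.04042 L.
At equivalence all the acid is converted to HCOO-; total volume = 0.03582 + 0.04042 = 0.07624 L, so [HCOO-] = 0.009259/0.07624 = 0.1215 M.
Kb = Kw/Ka = 1.0e-14 / 1.8 x 10^-4 = 5.56e-11.
[OH^-] = sqrt(Kb x [HCOO-]) = sqrt(5.56e-11 x 0.1215) = 2.60e-6 M.
pOH = 5.59, so pH = 14.00 - 5.59 = 8.41.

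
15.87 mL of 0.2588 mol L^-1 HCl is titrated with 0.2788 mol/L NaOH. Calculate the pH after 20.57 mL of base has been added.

12.65

n(acid) = 0.2588 x 0.01587 = 0.004107 mol; n(NaOH) added = 0.2788 x 0.02057 = 0.005735 mol.
Base is in excess by 0.005735 - 0.004107 = 0.001628 mol in a total volume of 0.03644 L.
[OH^-] = 0.001628/0.03644 = 0.04467 M, so pOH = 1.35 and pH = 14.00 - 1.35 = 12.65.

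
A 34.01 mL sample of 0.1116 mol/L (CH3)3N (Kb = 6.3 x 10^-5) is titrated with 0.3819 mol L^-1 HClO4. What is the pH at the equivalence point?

n((CH3)3N) = 0.1116 x 0.03401 = 0.003796 mol; V(HClO4) at equivalence = 0.003796/0.3819 = 0.009939 L.
At equivalence the base is fully converted to (CH3)3NH+; total volume = 0.04395 L, so [(CH3)3NH+] = 0.003796/0.04395 = 0.08636 M.
Ka((CH3)3NH+) = Kw/Kb = 1.0e-14 / 6.3 x 10^-5 = 1.59e-10.
[H^+] = sqrt(Ka x [(CH3)3NH+]) = sqrt(1.59e-10 x 0.08636) = 3.70e-6 M.
pH = -log(3.70e-6) = 5.43.

5.43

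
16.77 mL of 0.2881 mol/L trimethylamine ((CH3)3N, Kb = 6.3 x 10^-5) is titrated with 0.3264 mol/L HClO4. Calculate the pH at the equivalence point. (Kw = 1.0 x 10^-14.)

n((CH3)3N) = 0.2881 x 0.01677 = 0.004831 mol; V(HClO4) at equivalence = 0.004831/0.3264 = 0.01480 L.
At equivalence the base is fully converted to (CH3)3NH+; total volume = 0.03157 L, so [(CH3)3NH+] = 0.004831/0.03157 = 0.1530 M.
Ka((CH3)3NH+) = Kw/Kb = 1.0e-14 / 6.3 x 10^-5 = 1.59e-10.
[H^+] = sqrt(Ka x [(CH3)3NH+]) = sqrt(1.59e-10 x 0.1530) = 4.93e-6 M.
pH = -log(4.93e-6) = 5.31.

5.31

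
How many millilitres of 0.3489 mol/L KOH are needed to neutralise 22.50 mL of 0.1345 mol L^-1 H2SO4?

n(H2SO4) = 0.1345 mol/L x 0.02250 L = 0.003026 mol.
The neutralisation is 1 H2SO4 : 2 KOH, so n(KOH) = 0.003026 x 2/1 = 0.006053 mol.
V(KOH) = 0.006053 / 0.3489 = 0.01735 L = 17.3 mL.

17.3 mL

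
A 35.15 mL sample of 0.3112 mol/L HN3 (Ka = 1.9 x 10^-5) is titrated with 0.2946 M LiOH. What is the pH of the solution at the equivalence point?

n(HN3) = 0.3112 x 0.03515 = 0.01094 mol; V(LiOH) at equivalence = 0.01094/0.2946 = 0.03713 L.
At equivalence all the acid is converted to N3-; total volume = 0.03515 + 0.03713 = 0.07228 L, so [N3-] = 0.01094/0.07228 = 0.1513 M.
Kb = Kw/Ka = 1.0e-14 / 1.9 x 10^-5 = 5.26e-10.
[OH^-] = sqrt(Kb x [N3-]) = sqrt(5.26e-10 x 0.1513) = 8.92e-6 M.
pOH = 5.05, so pH = 14.00 - 5.05 = 8.95.

8.95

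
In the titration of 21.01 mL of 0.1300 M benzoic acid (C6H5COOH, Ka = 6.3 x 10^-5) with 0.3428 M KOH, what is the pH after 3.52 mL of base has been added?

4.10

Initial n(C6H5COOH) = 0.1300 x 0.02101 = 0.002731 mol.
n(KOH) added = 0.3428 x 0.003520 = 0.001207 mol, converting that many moles of C6H5COOH to C6H5COO-.
Remaining n(C6H5COOH) = 0.001525 mol; n(C6H5COO-) = 0.001207 mol.
By Henderson-Hasselbalch, pH = pKa + log([A^-]/[HA]) = 4.20 + log(0.001207/0.001525) = 4.20 + (-0.10) = 4.10.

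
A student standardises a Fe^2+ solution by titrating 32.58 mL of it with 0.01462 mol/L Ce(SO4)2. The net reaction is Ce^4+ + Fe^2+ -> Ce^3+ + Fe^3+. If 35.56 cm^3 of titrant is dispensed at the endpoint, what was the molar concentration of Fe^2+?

0.0160 M

n(Ce(SO4)2) = 0.01462 x 0.03556 = 0.0005199 mol.
From the balanced equation, 1 mol Ce(SO4)2 reacts with 1 mol Fe^2+, so n(Fe^2+) = 0.0005199 x 1/1 = 0.0005199 mol.
[Fe^2+] = 0.0005199 / 0.03258 L = 0.0160 M.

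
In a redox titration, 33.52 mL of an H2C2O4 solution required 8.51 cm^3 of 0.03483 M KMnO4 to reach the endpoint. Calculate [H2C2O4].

n(KMnO4) = 0.03483 x 0.008510 = 0.0002964 mol.
From the balanced equation, 2 mol KMnO4 reacts with 5 mol H2C2O4, so n(H2C2O4) = 0.0002964 x 5/2 = 0.0007410 mol.
[H2C2O4] = 0.0007410 / 0.03352 L = 0.0221 M.

0.0221 M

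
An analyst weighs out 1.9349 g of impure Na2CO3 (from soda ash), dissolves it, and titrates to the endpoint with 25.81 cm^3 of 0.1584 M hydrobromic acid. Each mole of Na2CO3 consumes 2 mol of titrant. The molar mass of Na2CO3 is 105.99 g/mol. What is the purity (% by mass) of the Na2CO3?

n(HBr) = 0.1584 x 0.02581 = 0.004088 mol.
n(Na2CO3) = 0.004088 / 2 = 0.002044 mol.
mass of Na2CO3 = 0.002044 x 105.99 = 0.2167 g.
% purity = 0.2167 / 1.9349 x 100 = 11.2%.

11.2%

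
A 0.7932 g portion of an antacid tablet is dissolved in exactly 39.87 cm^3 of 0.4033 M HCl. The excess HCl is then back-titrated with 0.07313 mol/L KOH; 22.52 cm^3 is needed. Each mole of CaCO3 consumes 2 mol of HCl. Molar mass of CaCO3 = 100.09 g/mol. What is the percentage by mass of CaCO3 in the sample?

Total n(HCl) added = 0.4033 x 0.03987 = 0.01608 mol.
n(KOH) used = 0.07313 x 0.02252 = 0.001647 mol, which equals the excess n(HCl).
So n(HCl) consumed by the sample = 0.01608 - 0.001647 = 0.01443 mol.
n(CaCO3) = 0.01443 / 2 = 0.007216 mol.
mass CaCO3 = 0.007216 x 100.09 = 0.7223 g, so %CaCO3 = 0.7223/0.7932 x 100 = 91.1%.

91.1%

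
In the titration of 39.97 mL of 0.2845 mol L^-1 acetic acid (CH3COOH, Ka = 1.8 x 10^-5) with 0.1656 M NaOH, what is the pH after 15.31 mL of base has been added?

Initial n(CH3COOH) = 0.2845 x 0.03997 = 0.01137 mol.
n(NaOH) added = 0.1656 x 0.01531 = 0.002535 mol, converting that many moles of CH3COOH to CH3COO-.
Remaining n(CH3COOH) = 0.008836 mol; n(CH3COO-) = 0.002535 mol.
By Henderson-Hasselbalch, pH = pKa + log([A^-]/[HA]) = 4.74 + log(0.002535/0.008836) = 4.74 + (-0.54) = 4.20.

4.20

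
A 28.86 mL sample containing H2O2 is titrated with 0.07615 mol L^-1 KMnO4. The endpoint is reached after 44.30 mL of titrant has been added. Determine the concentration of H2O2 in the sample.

0.292 M

n(KMnO4) = 0.07615 x 0.04430 = 0.003373 mol.
From the balanced equation, 2 mol KMnO4 reacts with 5 mol H2O2, so n(H2O2) = 0.003373 x 5/2 = 0.008434 mol.
[H2O2] = 0.008434 / 0.02886 L = 0.292 M.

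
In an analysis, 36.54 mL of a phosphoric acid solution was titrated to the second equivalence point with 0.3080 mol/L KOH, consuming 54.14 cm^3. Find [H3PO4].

n(KOH) = 0.3080 x 0.05414 = 0.01668 mol.
At the second equivalence point, 2 mol OH^- react per mol H3PO4, so n(H3PO4) = 0.01668 / 2 = 0.008338 mol.
[H3PO4] = 0.008338 / 0.03654 L = 0.228 M.

0.228 M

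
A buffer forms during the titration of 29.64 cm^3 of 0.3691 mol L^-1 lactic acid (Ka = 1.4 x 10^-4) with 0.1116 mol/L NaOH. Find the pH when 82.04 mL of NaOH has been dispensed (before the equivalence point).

Initial n(HC3H5O3) = 0.3691 x 0.02964 = 0.01094 mol.
n(NaOH) added = 0.1116 x 0.08204 = 0.009156 mol, converting that many moles of HC3H5O3 to C3H5O3-.
Remaining n(HC3H5O3) = 0.001784 mol; n(C3H5O3-) = 0.009156 mol.
By Henderson-Hasselbalch, pH = pKa + log([A^-]/[HA]) = 3.85 + log(0.009156/0.001784) = 3.85 + (+0.71) = 4.56.

4.56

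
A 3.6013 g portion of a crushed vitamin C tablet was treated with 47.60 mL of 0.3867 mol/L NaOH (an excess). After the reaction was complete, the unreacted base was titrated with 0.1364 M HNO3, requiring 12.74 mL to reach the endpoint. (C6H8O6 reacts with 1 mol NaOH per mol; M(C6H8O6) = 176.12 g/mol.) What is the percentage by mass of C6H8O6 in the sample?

81.5%

Total n(NaOH) added = 0.3867 x 0.04760 = 0.01841 mol.
n(HNO3) used = 0.1364 x 0.01274 = 0.001738 mol, which equals the excess n(NaOH).
So n(NaOH) consumed by the sample = 0.01841 - 0.001738 = 0.01667 mol.
n(C6H8O6) = 0.01667 / 1 = 0.01667 mol.
mass C6H8O6 = 0.01667 x 176.12 = 2.936 g, so %C6H8O6 = 2.936/3.6013 x 100 = 81.5%.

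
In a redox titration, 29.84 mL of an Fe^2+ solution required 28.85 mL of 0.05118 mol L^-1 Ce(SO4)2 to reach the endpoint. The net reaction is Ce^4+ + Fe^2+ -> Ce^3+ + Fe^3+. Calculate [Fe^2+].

0.0495 M

n(Ce(SO4)2) = 0.05118 x 0.02885 = 0.001477 mol.
From the balanced equation, 1 mol Ce(SO4)2 reacts with 1 mol Fe^2+, so n(Fe^2+) = 0.001477 x 1/1 = 0.001477 mol.
[Fe^2+] = 0.001477 / 0.02984 L = 0.0495 M.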